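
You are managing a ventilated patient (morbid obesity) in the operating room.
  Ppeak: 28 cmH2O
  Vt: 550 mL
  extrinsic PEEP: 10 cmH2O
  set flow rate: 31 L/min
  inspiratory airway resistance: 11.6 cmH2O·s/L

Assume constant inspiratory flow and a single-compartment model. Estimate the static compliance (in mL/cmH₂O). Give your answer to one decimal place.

Flow: 31 L/min ÷ 60 = 0.5167 L/s.
Equation of motion (constant flow): PIP = Vt/C + R·V̇ + PEEP.
Vt/C = PIP − R·V̇ − PEEP = 28 − 11.6×0.5167 − 10 = 28 − 5.994 − 10 = 12.006 cmH2O.
C = Vt / 12.006 = 550 / 12.006 = 45.81 mL/cmH2O.

45.8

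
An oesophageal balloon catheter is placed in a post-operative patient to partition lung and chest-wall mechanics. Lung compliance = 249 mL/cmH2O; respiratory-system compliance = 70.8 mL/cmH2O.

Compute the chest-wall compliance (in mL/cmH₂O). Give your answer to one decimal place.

98.9

1/Ccw = 1/Crs − 1/CL.
1/Ccw = 1/70.8 − 1/249 = 0.01011.
Ccw = 98.912 mL/cmH2O.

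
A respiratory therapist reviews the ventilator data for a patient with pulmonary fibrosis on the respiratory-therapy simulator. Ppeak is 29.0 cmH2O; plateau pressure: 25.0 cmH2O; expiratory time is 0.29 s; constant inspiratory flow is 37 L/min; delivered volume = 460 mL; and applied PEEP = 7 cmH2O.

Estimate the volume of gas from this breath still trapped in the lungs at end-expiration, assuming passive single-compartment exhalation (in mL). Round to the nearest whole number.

80

Flow: 37 L/min ÷ 60 = 0.6167 L/s.
R = (PIP − Pplat)/V̇ = (29.0 − 25.0) / 0.6167 = 4.0/0.6167 = 6.486 cmH2O·s/L.
C = Vt/(Pplat − PEEP) = 460.0 / (25.0 − 7) = 460.0/18.0 = 25.556 mL/cmH2O.
τ = R × C = 6.486 × 0.02556 L/cmH2O = 0.1658 s.
Fraction remaining = e^(−Te/τ) = e^(−0.29/0.1658) = 0.1739.
Trapped volume = 460.0 × 0.1739 = 79.994 mL.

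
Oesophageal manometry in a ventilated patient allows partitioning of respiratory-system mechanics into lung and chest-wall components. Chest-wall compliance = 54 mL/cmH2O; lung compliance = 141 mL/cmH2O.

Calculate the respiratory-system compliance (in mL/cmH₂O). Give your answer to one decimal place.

39.0

Lung and chest wall are elastances in series: 1/Crs = 1/CL + 1/Ccw.
1/Crs = 1/141 + 1/54 = 0.02561.
Crs = 39.047 mL/cmH2O.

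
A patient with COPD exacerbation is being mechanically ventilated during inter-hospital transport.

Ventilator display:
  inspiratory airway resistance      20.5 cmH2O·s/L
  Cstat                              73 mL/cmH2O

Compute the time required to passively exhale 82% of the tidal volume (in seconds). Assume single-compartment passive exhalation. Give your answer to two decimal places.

τ = R × C = 20.5 × 73 mL/cmH2O = 20.5 × 0.073 L/cmH2O = 1.497 s.
Exhaled fraction f = 1 − e^(−t/τ) → t = −τ·ln(1 − f) = −1.497·ln(0.18) = 2.567 s.

2.57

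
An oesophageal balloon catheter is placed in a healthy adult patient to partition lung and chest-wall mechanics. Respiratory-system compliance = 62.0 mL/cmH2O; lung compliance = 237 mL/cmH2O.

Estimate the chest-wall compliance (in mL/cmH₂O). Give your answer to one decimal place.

1/Ccw = 1/Crs − 1/CL.
1/Ccw = 1/62.0 − 1/237 = 0.01191.
Ccw = 83.963 mL/cmH2O.

84.0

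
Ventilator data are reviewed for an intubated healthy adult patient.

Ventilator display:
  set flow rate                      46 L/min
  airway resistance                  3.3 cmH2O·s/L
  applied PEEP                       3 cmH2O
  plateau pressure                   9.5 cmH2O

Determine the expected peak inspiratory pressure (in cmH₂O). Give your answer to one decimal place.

12.0

Flow: 46 L/min ÷ 60 = 0.7667 L/s.
PIP = Pplat + Raw × flow = 9.5 + 3.3 × 0.7667 = 9.5 + 2.53 = 12.03 cmH2O.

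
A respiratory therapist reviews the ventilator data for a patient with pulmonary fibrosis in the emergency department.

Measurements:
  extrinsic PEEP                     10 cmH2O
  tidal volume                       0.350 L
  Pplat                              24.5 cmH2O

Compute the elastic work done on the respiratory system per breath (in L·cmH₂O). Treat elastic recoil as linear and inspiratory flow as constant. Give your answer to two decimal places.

Elastic work ≈ ½ × (Pplat − PEEP) × Vt = 0.5 × (24.5 − 10) × 0.350 L = 0.5 × 14.5 × 0.350 = 2.538 L·cmH2O.

2.54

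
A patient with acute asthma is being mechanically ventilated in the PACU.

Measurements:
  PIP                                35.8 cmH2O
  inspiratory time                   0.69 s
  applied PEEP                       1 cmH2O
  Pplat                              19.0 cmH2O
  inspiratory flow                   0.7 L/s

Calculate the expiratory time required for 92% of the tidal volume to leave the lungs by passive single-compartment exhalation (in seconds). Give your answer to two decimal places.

1.63

Vt = flow × Ti = 0.7 L/s × 0.69 s × 1000 mL/L = 483.0 mL.
R = (PIP − Pplat)/V̇ = (35.8 − 19.0) / 0.7 = 16.8/0.7 = 24.0 cmH2O·s/L.
C = Vt/(Pplat − PEEP) = 483.0 / (19.0 − 1) = 483.0/18.0 = 26.833 mL/cmH2O.
τ = R × C = 24.0 × 0.02683 L/cmH2O = 0.6439 s.
t = −τ·ln(1 − 0.92) = −0.6439·ln(0.08) = 1.626 s.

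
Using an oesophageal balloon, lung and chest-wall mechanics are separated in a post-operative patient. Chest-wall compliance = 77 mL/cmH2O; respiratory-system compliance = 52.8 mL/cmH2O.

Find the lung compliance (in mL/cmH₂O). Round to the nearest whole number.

168

1/CL = 1/Crs − 1/Ccw.
1/CL = 1/52.8 − 1/77 = 0.005952.
CL = 168.01 mL/cmH2O.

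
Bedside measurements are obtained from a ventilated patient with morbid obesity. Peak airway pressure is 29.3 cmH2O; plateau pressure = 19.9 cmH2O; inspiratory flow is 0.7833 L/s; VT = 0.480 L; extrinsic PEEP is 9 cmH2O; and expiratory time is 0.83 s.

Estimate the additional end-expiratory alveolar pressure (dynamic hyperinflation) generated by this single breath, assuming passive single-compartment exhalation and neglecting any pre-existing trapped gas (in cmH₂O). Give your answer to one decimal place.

2.3

R = (PIP − Pplat)/V̇ = (29.3 − 19.9) / 0.7833 = 9.4/0.7833 = 12.001 cmH2O·s/L.
C = Vt/(Pplat − PEEP) = 480.0 / (19.9 − 9) = 480.0/10.9 = 44.037 mL/cmH2O.
τ = R × C = 12.001 × 0.04404 L/cmH2O = 0.5285 s.
Fraction remaining = e^(−Te/τ) = e^(−0.83/0.5285) = 0.2079; trapped volume = 480.0 × 0.2079 = 99.792 mL.
Additional alveolar pressure from trapping ≈ V_trapped / C = 99.792 / 44.037 = 2.266 cmH2O.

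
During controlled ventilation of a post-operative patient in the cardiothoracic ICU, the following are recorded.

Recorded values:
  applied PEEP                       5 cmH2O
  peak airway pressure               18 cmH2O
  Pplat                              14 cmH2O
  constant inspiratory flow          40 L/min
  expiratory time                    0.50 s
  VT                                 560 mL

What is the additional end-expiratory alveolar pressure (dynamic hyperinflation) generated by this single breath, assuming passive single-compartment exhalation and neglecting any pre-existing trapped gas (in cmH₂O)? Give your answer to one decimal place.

Flow: 40 L/min ÷ 60 = 0.6667 L/s.
R = (PIP − Pplat)/V̇ = (18 − 14) / 0.6667 = 4.0/0.6667 = 6.0 cmH2O·s/L.
C = Vt/(Pplat − PEEP) = 560.0 / (14 − 5) = 560.0/9.0 = 62.222 mL/cmH2O.
τ = R × C = 6.0 × 0.06222 L/cmH2O = 0.3733 s.
Fraction remaining = e^(−Te/τ) = e^(−0.50/0.3733) = 0.262; trapped volume = 560.0 × 0.262 = 146.72 mL.
Additional alveolar pressure from trapping ≈ V_trapped / C = 146.72 / 62.222 = 2.358 cmH2O.

2.4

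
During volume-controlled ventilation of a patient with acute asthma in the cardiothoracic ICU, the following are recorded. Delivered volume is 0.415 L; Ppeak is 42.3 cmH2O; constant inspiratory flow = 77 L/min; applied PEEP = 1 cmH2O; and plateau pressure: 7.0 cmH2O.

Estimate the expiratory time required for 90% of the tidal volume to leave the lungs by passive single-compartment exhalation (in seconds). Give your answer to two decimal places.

4.38

Flow: 77 L/min ÷ 60 = 1.2833 L/s.
R = (PIP − Pplat)/V̇ = (42.3 − 7.0) / 1.2833 = 35.3/1.2833 = 27.507 cmH2O·s/L.
C = Vt/(Pplat − PEEP) = 415.0 / (7.0 − 1) = 415.0/6.0 = 69.167 mL/cmH2O.
τ = R × C = 27.507 × 0.06917 L/cmH2O = 1.903 s.
t = −τ·ln(1 − 0.90) = −1.903·ln(0.1) = 4.382 s.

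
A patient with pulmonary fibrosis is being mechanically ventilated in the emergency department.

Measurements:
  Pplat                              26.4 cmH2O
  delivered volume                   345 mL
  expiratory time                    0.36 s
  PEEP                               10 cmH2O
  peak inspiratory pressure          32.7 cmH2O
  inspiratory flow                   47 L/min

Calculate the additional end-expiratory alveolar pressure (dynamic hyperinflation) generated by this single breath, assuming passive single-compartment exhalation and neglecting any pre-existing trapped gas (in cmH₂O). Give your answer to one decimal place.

2.0

Flow: 47 L/min ÷ 60 = 0.7833 L/s.
R = (PIP − Pplat)/V̇ = (32.7 − 26.4) / 0.7833 = 6.3/0.7833 = 8.043 cmH2O·s/L.
C = Vt/(Pplat − PEEP) = 345.0 / (26.4 − 10) = 345.0/16.4 = 21.037 mL/cmH2O.
τ = R × C = 8.043 × 0.02104 L/cmH2O = 0.1692 s.
Fraction remaining = e^(−Te/τ) = e^(−0.36/0.1692) = 0.1191; trapped volume = 345.0 × 0.1191 = 41.09 mL.
Additional alveolar pressure from trapping ≈ V_trapped / C = 41.09 / 21.037 = 1.953 cmH2O.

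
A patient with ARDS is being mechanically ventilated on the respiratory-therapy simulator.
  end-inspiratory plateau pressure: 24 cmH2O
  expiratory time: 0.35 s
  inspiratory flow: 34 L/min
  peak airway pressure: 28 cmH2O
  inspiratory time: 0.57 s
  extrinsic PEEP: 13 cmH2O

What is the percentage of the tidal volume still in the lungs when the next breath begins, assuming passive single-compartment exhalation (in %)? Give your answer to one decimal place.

18.5

Flow: 34 L/min ÷ 60 = 0.5667 L/s.
Vt = flow × Ti = 0.5667 L/s × 0.57 s × 1000 mL/L = 323.02 mL.
R = (PIP − Pplat)/V̇ = (28 − 24) / 0.5667 = 4.0/0.5667 = 7.058 cmH2O·s/L.
C = Vt/(Pplat − PEEP) = 323.02 / (24 − 13) = 323.02/11.0 = 29.365 mL/cmH2O.
τ = R × C = 7.058 × 0.02937 L/cmH2O = 0.2073 s.
Fraction remaining at end-expiration = e^(−Te/τ) = e^(−0.35/0.2073) = 0.1848 → 18.48%.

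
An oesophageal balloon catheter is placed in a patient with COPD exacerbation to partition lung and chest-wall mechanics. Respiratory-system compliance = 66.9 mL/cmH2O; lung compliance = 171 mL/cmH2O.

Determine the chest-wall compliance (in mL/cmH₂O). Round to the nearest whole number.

1/Ccw = 1/Crs − 1/CL.
1/Ccw = 1/66.9 − 1/171 = 0.0091.
Ccw = 109.89 mL/cmH2O.

110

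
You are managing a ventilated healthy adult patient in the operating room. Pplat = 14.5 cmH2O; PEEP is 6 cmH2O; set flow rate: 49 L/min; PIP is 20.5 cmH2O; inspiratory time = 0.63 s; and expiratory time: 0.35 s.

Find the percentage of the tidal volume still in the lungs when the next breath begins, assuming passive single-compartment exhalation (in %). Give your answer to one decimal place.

Flow: 49 L/min ÷ 60 = 0.8167 L/s.
Vt = flow × Ti = 0.8167 L/s × 0.63 s × 1000 mL/L = 514.52 mL.
R = (PIP − Pplat)/V̇ = (20.5 − 14.5) / 0.8167 = 6.0/0.8167 = 7.347 cmH2O·s/L.
C = Vt/(Pplat − PEEP) = 514.52 / (14.5 − 6) = 514.52/8.5 = 60.532 mL/cmH2O.
τ = R × C = 7.347 × 0.06053 L/cmH2O = 0.4447 s.
Fraction remaining at end-expiration = e^(−Te/τ) = e^(−0.35/0.4447) = 0.4552 → 45.52%.

45.5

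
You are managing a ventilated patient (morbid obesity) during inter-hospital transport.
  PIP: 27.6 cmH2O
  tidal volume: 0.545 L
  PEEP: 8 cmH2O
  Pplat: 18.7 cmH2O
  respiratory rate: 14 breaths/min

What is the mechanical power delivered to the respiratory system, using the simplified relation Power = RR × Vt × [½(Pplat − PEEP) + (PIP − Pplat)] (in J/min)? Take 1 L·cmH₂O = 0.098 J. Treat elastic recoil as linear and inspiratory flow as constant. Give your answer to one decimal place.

10.7

Per-breath work = Vt × [½(Pplat−PEEP) + (PIP−Pplat)] = 0.545 × [0.5×10.7 + 8.9] = 0.545 × 14.25 = 7.766 L·cmH2O.
Power = 14 × 7.766 = 108.72 L·cmH2O/min.
× 0.098 J/(L·cmH2O) → 10.655 J/min.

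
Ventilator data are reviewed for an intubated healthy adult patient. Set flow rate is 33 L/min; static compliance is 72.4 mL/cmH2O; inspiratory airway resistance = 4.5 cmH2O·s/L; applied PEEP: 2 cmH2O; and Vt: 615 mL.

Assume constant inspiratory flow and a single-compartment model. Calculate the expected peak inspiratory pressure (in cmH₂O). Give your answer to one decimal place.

Flow: 33 L/min ÷ 60 = 0.55 L/s.
Equation of motion (constant flow): PIP = Vt/C + R·V̇ + PEEP.
PIP = 615/72.4 + 4.5×0.55 + 2 = 8.494 + 2.475 + 2 = 12.969 cmH2O.

13.0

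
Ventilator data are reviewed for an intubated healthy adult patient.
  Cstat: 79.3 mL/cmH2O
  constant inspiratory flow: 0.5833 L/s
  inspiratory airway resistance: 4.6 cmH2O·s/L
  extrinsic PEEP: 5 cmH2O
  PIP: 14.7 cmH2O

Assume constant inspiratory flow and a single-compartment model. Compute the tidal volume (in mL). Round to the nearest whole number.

Equation of motion (constant flow): PIP = Vt/C + R·V̇ + PEEP.
Vt/C = PIP − R·V̇ − PEEP = 14.7 − 2.683 − 5 = 7.017 cmH2O.
Vt = C × 7.017 = 79.3 × 7.017 = 556.45 mL.

556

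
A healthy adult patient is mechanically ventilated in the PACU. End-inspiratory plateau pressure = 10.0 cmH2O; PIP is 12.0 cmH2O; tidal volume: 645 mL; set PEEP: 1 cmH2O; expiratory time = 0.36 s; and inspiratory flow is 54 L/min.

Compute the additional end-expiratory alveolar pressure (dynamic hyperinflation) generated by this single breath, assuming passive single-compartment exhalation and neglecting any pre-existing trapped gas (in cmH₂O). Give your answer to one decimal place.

Flow: 54 L/min ÷ 60 = 0.9 L/s.
R = (PIP − Pplat)/V̇ = (12.0 − 10.0) / 0.9 = 2.0/0.9 = 2.222 cmH2O·s/L.
C = Vt/(Pplat − PEEP) = 645.0 / (10.0 − 1) = 645.0/9.0 = 71.667 mL/cmH2O.
τ = R × C = 2.222 × 0.07167 L/cmH2O = 0.1593 s.
Fraction remaining = e^(−Te/τ) = e^(−0.36/0.1593) = 0.1044; trapped volume = 645.0 × 0.1044 = 67.338 mL.
Additional alveolar pressure from trapping ≈ V_trapped / C = 67.338 / 71.667 = 0.9396 cmH2O.

0.9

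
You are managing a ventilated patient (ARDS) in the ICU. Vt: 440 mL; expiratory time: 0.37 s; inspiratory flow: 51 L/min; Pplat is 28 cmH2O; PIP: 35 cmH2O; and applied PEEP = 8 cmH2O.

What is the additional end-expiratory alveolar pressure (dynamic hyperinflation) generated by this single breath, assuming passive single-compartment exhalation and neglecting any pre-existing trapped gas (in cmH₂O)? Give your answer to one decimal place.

Flow: 51 L/min ÷ 60 = 0.85 L/s.
R = (PIP − Pplat)/V̇ = (35 − 28) / 0.85 = 7.0/0.85 = 8.235 cmH2O·s/L.
C = Vt/(Pplat − PEEP) = 440.0 / (28 − 8) = 440.0/20.0 = 22.0 mL/cmH2O.
τ = R × C = 8.235 × 0.022 L/cmH2O = 0.1812 s.
Fraction remaining = e^(−Te/τ) = e^(−0.37/0.1812) = 0.1298; trapped volume = 440.0 × 0.1298 = 57.112 mL.
Additional alveolar pressure from trapping ≈ V_trapped / C = 57.112 / 22.0 = 2.596 cmH2O.

2.6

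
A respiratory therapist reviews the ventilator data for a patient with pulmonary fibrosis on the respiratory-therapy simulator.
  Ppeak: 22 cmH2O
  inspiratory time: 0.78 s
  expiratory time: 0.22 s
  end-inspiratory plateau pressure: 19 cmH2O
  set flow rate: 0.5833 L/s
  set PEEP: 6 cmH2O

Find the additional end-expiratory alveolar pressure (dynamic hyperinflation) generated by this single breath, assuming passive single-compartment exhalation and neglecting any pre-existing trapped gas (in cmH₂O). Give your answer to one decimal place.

3.8

Vt = flow × Ti = 0.5833 L/s × 0.78 s × 1000 mL/L = 454.97 mL.
R = (PIP − Pplat)/V̇ = (22 − 19) / 0.5833 = 3.0/0.5833 = 5.143 cmH2O·s/L.
C = Vt/(Pplat − PEEP) = 454.97 / (19 − 6) = 454.97/13.0 = 34.998 mL/cmH2O.
τ = R × C = 5.143 × 0.035 L/cmH2O = 0.18 s.
Fraction remaining = e^(−Te/τ) = e^(−0.22/0.18) = 0.2946; trapped volume = 454.97 × 0.2946 = 134.03 mL.
Additional alveolar pressure from trapping ≈ V_trapped / C = 134.03 / 34.998 = 3.83 cmH2O.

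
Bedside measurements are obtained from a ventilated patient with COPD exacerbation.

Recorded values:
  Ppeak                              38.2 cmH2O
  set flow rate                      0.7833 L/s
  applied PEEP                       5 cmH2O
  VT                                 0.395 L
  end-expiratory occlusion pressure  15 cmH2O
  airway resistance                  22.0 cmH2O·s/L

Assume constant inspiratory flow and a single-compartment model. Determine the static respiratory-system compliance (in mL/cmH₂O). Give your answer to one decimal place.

66.2

Total PEEP = 15 cmH2O (set 5 + intrinsic 10); this is the baseline alveolar pressure.
Equation of motion (constant flow): PIP = Vt/C + R·V̇ + PEEP.
Vt/C = PIP − R·V̇ − PEEP = 38.2 − 22.0×0.7833 − 15 = 38.2 − 17.233 − 15 = 5.967 cmH2O.
C = Vt / 5.967 = 395 / 5.967 = 66.197 mL/cmH2O.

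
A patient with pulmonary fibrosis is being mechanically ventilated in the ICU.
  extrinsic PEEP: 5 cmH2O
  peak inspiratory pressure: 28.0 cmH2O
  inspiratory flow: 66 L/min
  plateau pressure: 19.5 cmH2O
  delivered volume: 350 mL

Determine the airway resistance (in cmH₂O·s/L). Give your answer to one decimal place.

7.7

Flow: 66 L/min ÷ 60 = 1.1 L/s.
Raw = (PIP − Pplat) / flow = (28.0 − 19.5) / 1.1 = 8.5 / 1.1 = 7.727 cmH2O·s/L.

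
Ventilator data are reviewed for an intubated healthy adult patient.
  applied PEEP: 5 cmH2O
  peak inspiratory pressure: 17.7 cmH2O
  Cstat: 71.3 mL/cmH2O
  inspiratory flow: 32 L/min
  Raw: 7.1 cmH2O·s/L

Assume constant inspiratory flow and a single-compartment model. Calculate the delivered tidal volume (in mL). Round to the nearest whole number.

Flow: 32 L/min ÷ 60 = 0.5333 L/s.
Equation of motion (constant flow): PIP = Vt/C + R·V̇ + PEEP.
Vt/C = PIP − R·V̇ − PEEP = 17.7 − 3.786 − 5 = 8.914 cmH2O.
Vt = C × 8.914 = 71.3 × 8.914 = 635.57 mL.

636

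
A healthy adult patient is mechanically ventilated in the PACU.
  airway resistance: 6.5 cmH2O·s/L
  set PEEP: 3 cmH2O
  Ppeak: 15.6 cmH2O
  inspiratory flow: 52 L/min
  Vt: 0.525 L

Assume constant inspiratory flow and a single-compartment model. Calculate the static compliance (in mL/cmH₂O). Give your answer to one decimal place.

Flow: 52 L/min ÷ 60 = 0.8667 L/s.
Equation of motion (constant flow): PIP = Vt/C + R·V̇ + PEEP.
Vt/C = PIP − R·V̇ − PEEP = 15.6 − 6.5×0.8667 − 3 = 15.6 − 5.634 − 3 = 6.966 cmH2O.
C = Vt / 6.966 = 525 / 6.966 = 75.366 mL/cmH2O.

75.4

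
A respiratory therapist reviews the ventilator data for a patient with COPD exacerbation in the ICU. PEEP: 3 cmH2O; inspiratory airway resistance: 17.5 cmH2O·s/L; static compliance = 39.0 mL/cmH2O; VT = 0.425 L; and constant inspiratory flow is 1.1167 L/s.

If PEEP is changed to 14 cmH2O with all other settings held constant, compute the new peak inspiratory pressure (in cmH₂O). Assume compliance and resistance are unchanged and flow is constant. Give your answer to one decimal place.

44.4

PIP = Vt/C + R·V̇ + PEEP (constant-flow equation of motion).
Only the baseline term changes: ΔPIP = ΔPEEP = 14 − 3 = 11.0 cmH2O.
Original PIP = 425/39.0 + 17.5×1.1167 + 3 = 33.44 cmH2O; new PIP = 33.44 + (11.0) = 44.44 cmH2O.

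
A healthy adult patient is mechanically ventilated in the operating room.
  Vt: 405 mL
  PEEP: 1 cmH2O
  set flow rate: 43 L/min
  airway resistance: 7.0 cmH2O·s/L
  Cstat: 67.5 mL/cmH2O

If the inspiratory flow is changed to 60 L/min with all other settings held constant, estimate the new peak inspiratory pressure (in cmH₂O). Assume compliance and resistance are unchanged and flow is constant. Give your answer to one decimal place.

Flow: 43 L/min ÷ 60 = 0.7167 L/s.
New flow: 60 L/min ÷ 60 = 1 L/s.
PIP = Vt/C + R·V̇ + PEEP (constant-flow equation of motion).
Only the resistive term changes: ΔPIP = R × ΔV̇ = 7.0 × (1 − 0.7167) = 7.0 × 0.2833 = 1.983 cmH2O.
Original PIP = 405/67.5 + 7.0×0.7167 + 1 = 12.017 cmH2O; new PIP = 12.017 + (1.983) = 14.0 cmH2O.

14.0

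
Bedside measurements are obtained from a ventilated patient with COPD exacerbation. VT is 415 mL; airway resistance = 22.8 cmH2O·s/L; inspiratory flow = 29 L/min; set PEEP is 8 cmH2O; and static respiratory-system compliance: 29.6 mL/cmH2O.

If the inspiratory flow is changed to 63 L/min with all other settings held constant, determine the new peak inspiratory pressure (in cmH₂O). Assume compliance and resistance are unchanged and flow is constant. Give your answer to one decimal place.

Flow: 29 L/min ÷ 60 = 0.4833 L/s.
New flow: 63 L/min ÷ 60 = 1.05 L/s.
PIP = Vt/C + R·V̇ + PEEP (constant-flow equation of motion).
Only the resistive term changes: ΔPIP = R × ΔV̇ = 22.8 × (1.05 − 0.4833) = 22.8 × 0.5667 = 12.921 cmH2O.
Original PIP = 415/29.6 + 22.8×0.4833 + 8 = 33.04 cmH2O; new PIP = 33.04 + (12.921) = 45.961 cmH2O.

46.0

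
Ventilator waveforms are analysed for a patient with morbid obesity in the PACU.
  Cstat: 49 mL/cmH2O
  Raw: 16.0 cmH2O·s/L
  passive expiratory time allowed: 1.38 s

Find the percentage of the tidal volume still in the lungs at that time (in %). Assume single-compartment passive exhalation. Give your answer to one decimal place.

17.2

τ = R × C = 16.0 × 49 mL/cmH2O = 16.0 × 0.049 L/cmH2O = 0.784 s.
Passive exhalation: V(t)/V₀ = e^(−t/τ) = e^(−1.38/0.784) = 0.172.
Fraction remaining = 0.172 → 17.2%.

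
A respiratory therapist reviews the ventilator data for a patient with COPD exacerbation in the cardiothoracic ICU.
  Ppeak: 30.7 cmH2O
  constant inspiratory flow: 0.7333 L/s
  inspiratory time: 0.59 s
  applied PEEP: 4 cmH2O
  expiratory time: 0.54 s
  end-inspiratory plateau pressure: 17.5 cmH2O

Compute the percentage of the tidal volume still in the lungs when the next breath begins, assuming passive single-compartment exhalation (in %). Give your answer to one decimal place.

Vt = flow × Ti = 0.7333 L/s × 0.59 s × 1000 mL/L = 432.65 mL.
R = (PIP − Pplat)/V̇ = (30.7 − 17.5) / 0.7333 = 13.2/0.7333 = 18.001 cmH2O·s/L.
C = Vt/(Pplat − PEEP) = 432.65 / (17.5 − 4) = 432.65/13.5 = 32.048 mL/cmH2O.
τ = R × C = 18.001 × 0.03205 L/cmH2O = 0.5769 s.
Fraction remaining at end-expiration = e^(−Te/τ) = e^(−0.54/0.5769) = 0.3922 → 39.22%.

39.2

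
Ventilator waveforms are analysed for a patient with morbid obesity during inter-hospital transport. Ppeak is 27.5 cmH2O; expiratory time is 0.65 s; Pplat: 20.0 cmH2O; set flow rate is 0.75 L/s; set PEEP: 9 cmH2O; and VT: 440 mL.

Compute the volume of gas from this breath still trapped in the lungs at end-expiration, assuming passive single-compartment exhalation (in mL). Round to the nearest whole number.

R = (PIP − Pplat)/V̇ = (27.5 − 20.0) / 0.75 = 7.5/0.75 = 10.0 cmH2O·s/L.
C = Vt/(Pplat − PEEP) = 440.0 / (20.0 − 9) = 440.0/11.0 = 40.0 mL/cmH2O.
τ = R × C = 10.0 × 0.04 L/cmH2O = 0.4 s.
Fraction remaining = e^(−Te/τ) = e^(−0.65/0.4) = 0.1969.
Trapped volume = 440.0 × 0.1969 = 86.636 mL.

87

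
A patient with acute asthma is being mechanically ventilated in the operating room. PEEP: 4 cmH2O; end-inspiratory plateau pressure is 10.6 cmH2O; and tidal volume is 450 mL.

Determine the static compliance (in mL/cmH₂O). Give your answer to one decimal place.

Cstat = Vt / (Pplat − PEEP) = 450 / (10.6 − 4) = 450 / 6.6 = 68.182 mL/cmH2O.

68.2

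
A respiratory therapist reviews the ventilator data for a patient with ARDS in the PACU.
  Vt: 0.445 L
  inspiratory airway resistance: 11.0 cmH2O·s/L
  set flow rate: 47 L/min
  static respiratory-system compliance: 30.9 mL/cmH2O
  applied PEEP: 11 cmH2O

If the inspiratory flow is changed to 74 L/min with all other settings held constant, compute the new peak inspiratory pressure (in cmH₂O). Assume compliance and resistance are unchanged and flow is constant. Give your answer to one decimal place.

Flow: 47 L/min ÷ 60 = 0.7833 L/s.
New flow: 74 L/min ÷ 60 = 1.2333 L/s.
PIP = Vt/C + R·V̇ + PEEP (constant-flow equation of motion).
Only the resistive term changes: ΔPIP = R × ΔV̇ = 11.0 × (1.2333 − 0.7833) = 11.0 × 0.45 = 4.95 cmH2O.
Original PIP = 445/30.9 + 11.0×0.7833 + 11 = 34.018 cmH2O; new PIP = 34.018 + (4.95) = 38.968 cmH2O.

39.0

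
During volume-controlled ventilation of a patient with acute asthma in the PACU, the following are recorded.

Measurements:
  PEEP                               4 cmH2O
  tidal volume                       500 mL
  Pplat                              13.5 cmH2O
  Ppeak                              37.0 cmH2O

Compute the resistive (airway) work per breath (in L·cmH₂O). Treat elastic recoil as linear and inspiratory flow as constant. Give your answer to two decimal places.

With constant inspiratory flow the resistive pressure is constant at PIP − Pplat = 37.0 − 13.5 = 23.5 cmH2O, so resistive work = 23.5 × 0.500 = 11.75 L·cmH2O.

11.75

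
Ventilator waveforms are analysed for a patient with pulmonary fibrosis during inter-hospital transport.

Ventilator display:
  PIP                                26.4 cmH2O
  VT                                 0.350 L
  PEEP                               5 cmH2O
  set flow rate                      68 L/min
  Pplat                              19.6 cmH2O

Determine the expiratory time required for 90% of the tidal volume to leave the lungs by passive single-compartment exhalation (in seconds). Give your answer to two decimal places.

Flow: 68 L/min ÷ 60 = 1.1333 L/s.
R = (PIP − Pplat)/V̇ = (26.4 − 19.6) / 1.1333 = 6.8/1.1333 = 6.0 cmH2O·s/L.
C = Vt/(Pplat − PEEP) = 350.0 / (19.6 − 5) = 350.0/14.6 = 23.973 mL/cmH2O.
τ = R × C = 6.0 × 0.02397 L/cmH2O = 0.1438 s.
t = −τ·ln(1 − 0.90) = −0.1438·ln(0.1) = 0.3311 s.

0.33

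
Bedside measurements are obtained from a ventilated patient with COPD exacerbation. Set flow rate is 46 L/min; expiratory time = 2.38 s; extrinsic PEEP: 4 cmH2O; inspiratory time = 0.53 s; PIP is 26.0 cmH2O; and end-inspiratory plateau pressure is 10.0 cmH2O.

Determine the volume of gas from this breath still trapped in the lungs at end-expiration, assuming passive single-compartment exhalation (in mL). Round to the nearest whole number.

75

Flow: 46 L/min ÷ 60 = 0.7667 L/s.
Vt = flow × Ti = 0.7667 L/s × 0.53 s × 1000 mL/L = 406.35 mL.
R = (PIP − Pplat)/V̇ = (26.0 − 10.0) / 0.7667 = 16.0/0.7667 = 20.869 cmH2O·s/L.
C = Vt/(Pplat − PEEP) = 406.35 / (10.0 − 4) = 406.35/6.0 = 67.725 mL/cmH2O.
τ = R × C = 20.869 × 0.06773 L/cmH2O = 1.413 s.
Fraction remaining = e^(−Te/τ) = e^(−2.38/1.413) = 0.1856.
Trapped volume = 406.35 × 0.1856 = 75.419 mL.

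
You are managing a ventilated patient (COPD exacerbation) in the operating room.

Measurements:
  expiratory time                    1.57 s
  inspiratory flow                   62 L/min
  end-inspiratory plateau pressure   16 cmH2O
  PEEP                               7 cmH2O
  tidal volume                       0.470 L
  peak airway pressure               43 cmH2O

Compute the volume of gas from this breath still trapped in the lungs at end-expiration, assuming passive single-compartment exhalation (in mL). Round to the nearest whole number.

Flow: 62 L/min ÷ 60 = 1.0333 L/s.
R = (PIP − Pplat)/V̇ = (43 − 16) / 1.0333 = 27.0/1.0333 = 26.13 cmH2O·s/L.
C = Vt/(Pplat − PEEP) = 470.0 / (16 − 7) = 470.0/9.0 = 52.222 mL/cmH2O.
τ = R × C = 26.13 × 0.05222 L/cmH2O = 1.365 s.
Fraction remaining = e^(−Te/τ) = e^(−1.57/1.365) = 0.3166.
Trapped volume = 470.0 × 0.3166 = 148.8 mL.

149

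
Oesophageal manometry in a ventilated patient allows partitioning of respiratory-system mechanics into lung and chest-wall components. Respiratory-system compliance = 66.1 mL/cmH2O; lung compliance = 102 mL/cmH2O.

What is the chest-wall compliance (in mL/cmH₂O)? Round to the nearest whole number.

188

1/Ccw = 1/Crs − 1/CL.
1/Ccw = 1/66.1 − 1/102 = 0.005325.
Ccw = 187.79 mL/cmH2O.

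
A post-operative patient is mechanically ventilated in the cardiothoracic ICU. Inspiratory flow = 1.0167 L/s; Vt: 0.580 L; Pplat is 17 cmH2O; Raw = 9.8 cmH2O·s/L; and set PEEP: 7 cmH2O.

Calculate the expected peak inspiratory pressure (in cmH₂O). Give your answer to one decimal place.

27.0

PIP = Pplat + Raw × flow = 17 + 9.8 × 1.0167 = 17 + 9.964 = 26.964 cmH2O.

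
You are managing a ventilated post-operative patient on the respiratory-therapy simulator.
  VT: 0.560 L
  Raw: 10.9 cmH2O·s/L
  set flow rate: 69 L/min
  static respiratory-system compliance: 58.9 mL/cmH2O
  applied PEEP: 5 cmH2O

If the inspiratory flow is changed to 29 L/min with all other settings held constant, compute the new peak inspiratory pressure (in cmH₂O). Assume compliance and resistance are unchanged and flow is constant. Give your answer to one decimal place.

19.8

Flow: 69 L/min ÷ 60 = 1.15 L/s.
New flow: 29 L/min ÷ 60 = 0.4833 L/s.
PIP = Vt/C + R·V̇ + PEEP (constant-flow equation of motion).
Only the resistive term changes: ΔPIP = R × ΔV̇ = 10.9 × (0.4833 − 1.15) = 10.9 × -0.6667 = -7.267 cmH2O.
Original PIP = 560/58.9 + 10.9×1.15 + 5 = 27.043 cmH2O; new PIP = 27.043 + (-7.267) = 19.776 cmH2O.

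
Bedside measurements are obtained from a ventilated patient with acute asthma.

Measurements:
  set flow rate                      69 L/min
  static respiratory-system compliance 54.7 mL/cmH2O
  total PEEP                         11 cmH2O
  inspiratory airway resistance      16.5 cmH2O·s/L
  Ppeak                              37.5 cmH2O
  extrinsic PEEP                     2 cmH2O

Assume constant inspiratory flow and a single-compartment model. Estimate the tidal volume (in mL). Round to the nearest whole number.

Flow: 69 L/min ÷ 60 = 1.15 L/s.
Total PEEP = 11 cmH2O (set 2 + intrinsic 9); this is the baseline alveolar pressure.
Equation of motion (constant flow): PIP = Vt/C + R·V̇ + PEEP.
Vt/C = PIP − R·V̇ − PEEP = 37.5 − 18.975 − 11 = 7.525 cmH2O.
Vt = C × 7.525 = 54.7 × 7.525 = 411.62 mL.

412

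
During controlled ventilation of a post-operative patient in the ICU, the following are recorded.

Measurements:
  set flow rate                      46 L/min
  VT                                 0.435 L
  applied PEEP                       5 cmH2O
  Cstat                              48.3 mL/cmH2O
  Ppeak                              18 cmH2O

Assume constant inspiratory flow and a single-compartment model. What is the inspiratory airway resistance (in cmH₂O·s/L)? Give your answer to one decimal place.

5.2

Flow: 46 L/min ÷ 60 = 0.7667 L/s.
Equation of motion (constant flow): PIP = Vt/C + R·V̇ + PEEP.
R·V̇ = PIP − Vt/C − PEEP = 18 − 435/48.3 − 5 = 18 − 9.006 − 5 = 3.994 cmH2O.
R = 3.994 / 0.7667 = 5.209 cmH2O·s/L.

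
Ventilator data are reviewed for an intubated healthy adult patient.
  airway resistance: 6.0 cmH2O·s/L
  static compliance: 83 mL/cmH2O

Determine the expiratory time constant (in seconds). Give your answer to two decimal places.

τ = R × C = 6.0 × 83 mL/cmH2O = 6.0 × 0.083 L/cmH2O = 0.498 s.

0.50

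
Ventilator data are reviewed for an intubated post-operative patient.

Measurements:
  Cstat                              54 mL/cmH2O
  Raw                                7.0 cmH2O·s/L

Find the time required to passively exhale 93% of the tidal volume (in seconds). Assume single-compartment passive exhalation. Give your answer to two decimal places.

1.01

τ = R × C = 7.0 × 54 mL/cmH2O = 7.0 × 0.054 L/cmH2O = 0.378 s.
Exhaled fraction f = 1 − e^(−t/τ) → t = −τ·ln(1 − f) = −0.378·ln(0.07) = 1.005 s.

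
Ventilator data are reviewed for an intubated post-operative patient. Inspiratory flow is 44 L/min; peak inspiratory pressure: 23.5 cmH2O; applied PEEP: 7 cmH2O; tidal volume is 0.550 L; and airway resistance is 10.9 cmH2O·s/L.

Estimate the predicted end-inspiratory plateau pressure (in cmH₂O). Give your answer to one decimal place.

15.5

Flow: 44 L/min ÷ 60 = 0.7333 L/s.
Pplat = PIP − Raw × flow = 23.5 − 10.9 × 0.7333 = 23.5 − 7.993 = 15.507 cmH2O.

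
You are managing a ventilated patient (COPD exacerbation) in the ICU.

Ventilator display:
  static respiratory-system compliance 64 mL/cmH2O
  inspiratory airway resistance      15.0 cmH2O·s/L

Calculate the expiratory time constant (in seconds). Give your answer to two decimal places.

0.96

τ = R × C = 15.0 × 64 mL/cmH2O = 15.0 × 0.064 L/cmH2O = 0.96 s.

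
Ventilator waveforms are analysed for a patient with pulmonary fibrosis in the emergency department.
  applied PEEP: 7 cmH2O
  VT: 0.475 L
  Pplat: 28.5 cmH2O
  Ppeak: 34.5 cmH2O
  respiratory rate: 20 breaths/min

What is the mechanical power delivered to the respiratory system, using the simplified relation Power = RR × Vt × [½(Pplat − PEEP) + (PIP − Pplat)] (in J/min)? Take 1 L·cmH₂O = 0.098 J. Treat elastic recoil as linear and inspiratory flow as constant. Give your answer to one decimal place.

15.6

Per-breath work = Vt × [½(Pplat−PEEP) + (PIP−Pplat)] = 0.475 × [0.5×21.5 + 6.0] = 0.475 × 16.75 = 7.956 L·cmH2O.
Power = 20 × 7.956 = 159.12 L·cmH2O/min.
× 0.098 J/(L·cmH2O) → 15.594 J/min.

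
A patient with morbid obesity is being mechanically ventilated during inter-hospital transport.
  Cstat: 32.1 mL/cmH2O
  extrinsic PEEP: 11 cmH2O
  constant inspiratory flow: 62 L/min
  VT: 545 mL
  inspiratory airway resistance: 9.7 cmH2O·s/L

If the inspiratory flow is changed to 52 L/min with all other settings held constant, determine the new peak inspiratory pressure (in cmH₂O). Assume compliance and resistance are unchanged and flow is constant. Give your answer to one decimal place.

36.4

Flow: 62 L/min ÷ 60 = 1.0333 L/s.
New flow: 52 L/min ÷ 60 = 0.8667 L/s.
PIP = Vt/C + R·V̇ + PEEP (constant-flow equation of motion).
Only the resistive term changes: ΔPIP = R × ΔV̇ = 9.7 × (0.8667 − 1.0333) = 9.7 × -0.1666 = -1.616 cmH2O.
Original PIP = 545/32.1 + 9.7×1.0333 + 11 = 38.001 cmH2O; new PIP = 38.001 + (-1.616) = 36.385 cmH2O.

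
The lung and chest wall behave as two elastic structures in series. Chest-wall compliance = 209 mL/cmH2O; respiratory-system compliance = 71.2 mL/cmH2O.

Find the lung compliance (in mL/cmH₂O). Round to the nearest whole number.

1/CL = 1/Crs − 1/Ccw.
1/CL = 1/71.2 − 1/209 = 0.00926.
CL = 107.99 mL/cmH2O.

108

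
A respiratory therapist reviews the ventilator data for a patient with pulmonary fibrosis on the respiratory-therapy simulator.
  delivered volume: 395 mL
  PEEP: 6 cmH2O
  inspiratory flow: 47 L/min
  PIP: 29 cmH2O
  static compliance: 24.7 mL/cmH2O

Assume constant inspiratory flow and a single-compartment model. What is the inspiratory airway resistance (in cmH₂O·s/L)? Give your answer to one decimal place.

Flow: 47 L/min ÷ 60 = 0.7833 L/s.
Equation of motion (constant flow): PIP = Vt/C + R·V̇ + PEEP.
R·V̇ = PIP − Vt/C − PEEP = 29 − 395/24.7 − 6 = 29 − 15.992 − 6 = 7.008 cmH2O.
R = 7.008 / 0.7833 = 8.947 cmH2O·s/L.

8.9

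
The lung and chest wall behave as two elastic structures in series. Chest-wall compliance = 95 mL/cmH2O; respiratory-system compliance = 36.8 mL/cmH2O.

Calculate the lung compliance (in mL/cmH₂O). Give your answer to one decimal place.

60.1

1/CL = 1/Crs − 1/Ccw.
1/CL = 1/36.8 − 1/95 = 0.01665.
CL = 60.06 mL/cmH2O.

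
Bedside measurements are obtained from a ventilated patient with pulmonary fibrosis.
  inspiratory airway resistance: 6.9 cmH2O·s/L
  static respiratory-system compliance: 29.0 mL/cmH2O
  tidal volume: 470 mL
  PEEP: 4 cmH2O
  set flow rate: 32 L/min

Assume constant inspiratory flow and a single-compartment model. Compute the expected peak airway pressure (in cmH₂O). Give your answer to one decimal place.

23.9

Flow: 32 L/min ÷ 60 = 0.5333 L/s.
Equation of motion (constant flow): PIP = Vt/C + R·V̇ + PEEP.
PIP = 470/29.0 + 6.9×0.5333 + 4 = 16.207 + 3.68 + 4 = 23.887 cmH2O.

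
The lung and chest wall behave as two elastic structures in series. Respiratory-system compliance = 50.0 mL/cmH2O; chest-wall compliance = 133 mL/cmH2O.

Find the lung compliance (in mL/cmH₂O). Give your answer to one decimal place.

1/CL = 1/Crs − 1/Ccw.
1/CL = 1/50.0 − 1/133 = 0.01248.
CL = 80.128 mL/cmH2O.

80.1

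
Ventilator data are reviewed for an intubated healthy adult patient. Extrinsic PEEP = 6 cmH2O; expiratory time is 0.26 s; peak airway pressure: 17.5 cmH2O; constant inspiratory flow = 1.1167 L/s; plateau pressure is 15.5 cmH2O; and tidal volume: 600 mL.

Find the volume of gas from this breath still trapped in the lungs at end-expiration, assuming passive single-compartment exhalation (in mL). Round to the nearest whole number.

R = (PIP − Pplat)/V̇ = (17.5 − 15.5) / 1.1167 = 2.0/1.1167 = 1.791 cmH2O·s/L.
C = Vt/(Pplat − PEEP) = 600.0 / (15.5 − 6) = 600.0/9.5 = 63.158 mL/cmH2O.
τ = R × C = 1.791 × 0.06316 L/cmH2O = 0.1131 s.
Fraction remaining = e^(−Te/τ) = e^(−0.26/0.1131) = 0.1004.
Trapped volume = 600.0 × 0.1004 = 60.24 mL.

60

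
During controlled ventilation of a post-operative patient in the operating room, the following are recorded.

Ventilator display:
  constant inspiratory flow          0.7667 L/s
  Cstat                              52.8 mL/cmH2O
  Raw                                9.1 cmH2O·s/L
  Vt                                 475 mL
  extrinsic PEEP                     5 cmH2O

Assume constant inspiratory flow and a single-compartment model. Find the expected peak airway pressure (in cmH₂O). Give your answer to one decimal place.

21.0

Equation of motion (constant flow): PIP = Vt/C + R·V̇ + PEEP.
PIP = 475/52.8 + 9.1×0.7667 + 5 = 8.996 + 6.977 + 5 = 20.973 cmH2O.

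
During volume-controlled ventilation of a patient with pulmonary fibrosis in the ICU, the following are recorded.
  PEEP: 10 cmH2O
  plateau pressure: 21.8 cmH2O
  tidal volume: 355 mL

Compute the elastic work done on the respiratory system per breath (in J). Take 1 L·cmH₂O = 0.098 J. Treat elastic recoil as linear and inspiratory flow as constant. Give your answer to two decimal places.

Elastic work ≈ ½ × (Pplat − PEEP) × Vt = 0.5 × (21.8 − 10) × 0.355 L = 0.5 × 11.8 × 0.355 = 2.095 L·cmH2O.
× 0.098 J/(L·cmH2O) → 0.2053 J.

0.21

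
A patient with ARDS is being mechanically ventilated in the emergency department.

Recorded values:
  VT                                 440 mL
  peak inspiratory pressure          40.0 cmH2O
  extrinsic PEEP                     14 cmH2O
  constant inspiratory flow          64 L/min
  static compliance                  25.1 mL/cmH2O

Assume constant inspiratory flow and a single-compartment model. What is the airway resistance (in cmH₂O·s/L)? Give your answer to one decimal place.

Flow: 64 L/min ÷ 60 = 1.0667 L/s.
Equation of motion (constant flow): PIP = Vt/C + R·V̇ + PEEP.
R·V̇ = PIP − Vt/C − PEEP = 40.0 − 440/25.1 − 14 = 40.0 − 17.53 − 14 = 8.47 cmH2O.
R = 8.47 / 1.0667 = 7.94 cmH2O·s/L.

7.9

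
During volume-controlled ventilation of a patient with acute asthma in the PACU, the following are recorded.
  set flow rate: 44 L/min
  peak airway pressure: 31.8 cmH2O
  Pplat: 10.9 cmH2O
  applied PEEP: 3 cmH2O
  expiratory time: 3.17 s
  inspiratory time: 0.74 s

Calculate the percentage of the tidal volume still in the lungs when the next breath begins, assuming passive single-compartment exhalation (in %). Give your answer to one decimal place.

Flow: 44 L/min ÷ 60 = 0.7333 L/s.
Vt = flow × Ti = 0.7333 L/s × 0.74 s × 1000 mL/L = 542.64 mL.
R = (PIP − Pplat)/V̇ = (31.8 − 10.9) / 0.7333 = 20.9/0.7333 = 28.501 cmH2O·s/L.
C = Vt/(Pplat − PEEP) = 542.64 / (10.9 − 3) = 542.64/7.9 = 68.689 mL/cmH2O.
τ = R × C = 28.501 × 0.06869 L/cmH2O = 1.958 s.
Fraction remaining at end-expiration = e^(−Te/τ) = e^(−3.17/1.958) = 0.1981 → 19.81%.

19.8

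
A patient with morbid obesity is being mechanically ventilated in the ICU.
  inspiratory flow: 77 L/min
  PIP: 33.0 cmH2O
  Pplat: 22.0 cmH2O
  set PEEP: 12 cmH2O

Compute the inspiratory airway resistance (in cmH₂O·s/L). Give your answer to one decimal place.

Flow: 77 L/min ÷ 60 = 1.2833 L/s.
Raw = (PIP − Pplat) / flow = (33.0 − 22.0) / 1.2833 = 11.0 / 1.2833 = 8.572 cmH2O·s/L.

8.6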